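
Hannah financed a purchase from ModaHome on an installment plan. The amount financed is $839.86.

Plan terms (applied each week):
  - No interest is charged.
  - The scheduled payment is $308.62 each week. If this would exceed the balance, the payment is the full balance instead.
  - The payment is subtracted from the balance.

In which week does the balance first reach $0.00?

Week 1: $839.86 − $308.62 → $531.24
Week 2: $531.24 − $308.62 → $222.62
Week 3: $222.62 − $222.62 → $0.00
Balance reaches $0.00 in week 3.

3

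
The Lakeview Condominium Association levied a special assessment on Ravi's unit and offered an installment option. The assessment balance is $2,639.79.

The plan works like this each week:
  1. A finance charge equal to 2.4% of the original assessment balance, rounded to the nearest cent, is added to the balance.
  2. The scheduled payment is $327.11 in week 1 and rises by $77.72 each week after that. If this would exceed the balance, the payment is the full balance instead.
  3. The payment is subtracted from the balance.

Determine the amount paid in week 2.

$404.83

Week 1: $2,639.79 +$63.35 interest = $2,703.14; pay $327.11 → $2,376.03
Week 2: $2,376.03 +$63.35 interest = $2,439.38; pay $404.83 → $2,034.55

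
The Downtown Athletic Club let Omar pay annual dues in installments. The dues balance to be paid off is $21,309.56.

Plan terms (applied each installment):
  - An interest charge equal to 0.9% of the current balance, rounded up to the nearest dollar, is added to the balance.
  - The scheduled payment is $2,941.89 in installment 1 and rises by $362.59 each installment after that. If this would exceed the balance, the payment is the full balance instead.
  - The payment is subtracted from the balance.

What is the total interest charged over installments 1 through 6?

$712.00

Installment 1: $21,309.56 +$192.00 interest = $21,501.56; pay $2,941.89 → $18,559.67
Installment 2: $18,559.67 +$168.00 interest = $18,727.67; pay $3,304.48 → $15,423.19
Installment 3: $15,423.19 +$139.00 interest = $15,562.19; pay $3,667.07 → $11,895.12
Installment 4: $11,895.12 +$108.00 interest = $12,003.12; pay $4,029.66 → $7,973.46
Installment 5: $7,973.46 +$72.00 interest = $8,045.46; pay $4,392.25 → $3,653.21
Installment 6: $3,653.21 +$33.00 interest = $3,686.21; pay $3,686.21 → $0.00
Total interest: $192.00 + $168.00 + $139.00 + $108.00 + $72.00 + $33.00 = $712.00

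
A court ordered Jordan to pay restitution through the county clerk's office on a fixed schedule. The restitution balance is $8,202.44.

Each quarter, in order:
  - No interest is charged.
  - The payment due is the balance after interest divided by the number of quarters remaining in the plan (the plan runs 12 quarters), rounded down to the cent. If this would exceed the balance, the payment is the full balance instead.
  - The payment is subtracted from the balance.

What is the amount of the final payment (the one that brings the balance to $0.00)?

$683.54

Quarter 1: opening $8,202.44; payment $683.53; balance $7,518.91
Quarter 2: opening $7,518.91; payment $683.53; balance $6,835.38
Quarter 3: opening $6,835.38; payment $683.53; balance $6,151.85
Quarter 4: opening $6,151.85; payment $683.53; balance $5,468.32
Quarter 5: opening $5,468.32; payment $683.54; balance $4,784.78
Quarter 6: opening $4,784.78; payment $683.54; balance $4,101.24
Quarter 7: opening $4,101.24; payment $683.54; balance $3,417.70
Quarter 8: opening $3,417.70; payment $683.54; balance $2,734.16
Quarter 9: opening $2,734.16; payment $683.54; balance $2,050.62
Quarter 10: opening $2,050.62; payment $683.54; balance $1,367.08
Quarter 11: opening $1,367.08; payment $683.54; balance $683.54
Quarter 12: opening $683.54; payment $683.54; balance $0.00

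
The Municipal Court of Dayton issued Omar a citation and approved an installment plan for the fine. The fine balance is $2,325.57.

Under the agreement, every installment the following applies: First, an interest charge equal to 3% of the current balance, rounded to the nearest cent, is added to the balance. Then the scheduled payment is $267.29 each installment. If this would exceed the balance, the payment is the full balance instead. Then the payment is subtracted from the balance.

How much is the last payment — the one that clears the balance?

Installment 1: $2,325.57 +$69.77 interest = $2,395.34; pay $267.29 → $2,128.05
Installment 2: $2,128.05 +$63.84 interest = $2,191.89; pay $267.29 → $1,924.60
Installment 3: $1,924.60 +$57.74 interest = $1,982.34; pay $267.29 → $1,715.05
Installment 4: $1,715.05 +$51.45 interest = $1,766.50; pay $267.29 → $1,499.21
Installment 5: $1,499.21 +$44.98 interest = $1,544.19; pay $267.29 → $1,276.90
Installment 6: $1,276.90 +$38.31 interest = $1,315.21; pay $267.29 → $1,047.92
Installment 7: $1,047.92 +$31.44 interest = $1,079.36; pay $267.29 → $812.07
Installment 8: $812.07 +$24.36 interest = $836.43; pay $267.29 → $569.14
Installment 9: $569.14 +$17.07 interest = $586.21; pay $267.29 → $318.92
Installment 10: $318.92 +$9.57 interest = $328.49; pay $267.29 → $61.20
Installment 11: $61.20 +$1.84 interest = $63.04; pay $63.04 → $0.00

$63.04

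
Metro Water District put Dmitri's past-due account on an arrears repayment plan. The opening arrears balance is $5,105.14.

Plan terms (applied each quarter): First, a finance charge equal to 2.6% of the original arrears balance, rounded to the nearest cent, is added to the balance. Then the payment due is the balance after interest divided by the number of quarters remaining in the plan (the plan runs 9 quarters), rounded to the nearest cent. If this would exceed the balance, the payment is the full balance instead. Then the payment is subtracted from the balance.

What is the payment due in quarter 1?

$581.99

# | Opening | Interest | Payment | End bal
1 | $5,105.14 | $132.73 | $581.99 | $4,655.88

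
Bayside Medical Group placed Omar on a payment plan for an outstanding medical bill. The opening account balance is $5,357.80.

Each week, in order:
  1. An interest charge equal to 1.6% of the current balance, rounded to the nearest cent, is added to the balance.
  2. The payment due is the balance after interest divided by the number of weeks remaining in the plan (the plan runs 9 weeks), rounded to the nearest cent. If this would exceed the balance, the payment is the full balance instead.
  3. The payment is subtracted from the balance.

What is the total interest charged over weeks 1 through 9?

$447.44

# | Opening | Interest | Payment | End bal
1 | $5,357.80 | $85.72 | $604.84 | $4,838.68
2 | $4,838.68 | $77.42 | $614.51 | $4,301.59
3 | $4,301.59 | $68.83 | $624.35 | $3,746.07
4 | $3,746.07 | $59.94 | $634.34 | $3,171.67
5 | $3,171.67 | $50.75 | $644.48 | $2,577.94
6 | $2,577.94 | $41.25 | $654.80 | $1,964.39
7 | $1,964.39 | $31.43 | $665.27 | $1,330.55
8 | $1,330.55 | $21.29 | $675.92 | $675.92
9 | $675.92 | $10.81 | $686.73 | $0.00
Total interest: $85.72 + $77.42 + $68.83 + $59.94 + $50.75 + $41.25 + $31.43 + $21.29 + $10.81 = $447.44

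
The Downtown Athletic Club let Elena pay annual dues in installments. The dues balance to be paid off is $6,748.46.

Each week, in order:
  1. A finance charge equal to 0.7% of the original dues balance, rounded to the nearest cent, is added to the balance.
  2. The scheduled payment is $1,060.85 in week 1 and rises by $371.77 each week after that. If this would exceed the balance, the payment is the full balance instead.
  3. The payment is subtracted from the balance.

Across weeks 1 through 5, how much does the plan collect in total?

$6,984.66

# | Opening | Interest | Payment | End bal
1 | $6,748.46 | $47.24 | $1,060.85 | $5,734.85
2 | $5,734.85 | $47.24 | $1,432.62 | $4,349.47
3 | $4,349.47 | $47.24 | $1,804.39 | $2,592.32
4 | $2,592.32 | $47.24 | $2,176.16 | $463.40
5 | $463.40 | $47.24 | $510.64 | $0.00
Total paid: $6,984.66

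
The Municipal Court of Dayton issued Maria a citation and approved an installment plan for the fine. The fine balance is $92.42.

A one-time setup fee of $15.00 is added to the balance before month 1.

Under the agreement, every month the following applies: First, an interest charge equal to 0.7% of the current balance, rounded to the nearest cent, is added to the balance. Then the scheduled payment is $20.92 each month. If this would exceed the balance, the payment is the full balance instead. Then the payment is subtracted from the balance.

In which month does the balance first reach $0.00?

Month 1: opening $107.42; interest $0.75 → $108.17; payment $20.92; balance $87.25
Month 2: opening $87.25; interest $0.61 → $87.86; payment $20.92; balance $66.94
Month 3: opening $66.94; interest $0.47 → $67.41; payment $20.92; balance $46.49
Month 4: opening $46.49; interest $0.33 → $46.82; payment $20.92; balance $25.90
Month 5: opening $25.90; interest $0.18 → $26.08; payment $20.92; balance $5.16
Month 6: opening $5.16; interest $0.04 → $5.20; payment $5.20; balance $0.00
Balance reaches $0.00 in month 6.

6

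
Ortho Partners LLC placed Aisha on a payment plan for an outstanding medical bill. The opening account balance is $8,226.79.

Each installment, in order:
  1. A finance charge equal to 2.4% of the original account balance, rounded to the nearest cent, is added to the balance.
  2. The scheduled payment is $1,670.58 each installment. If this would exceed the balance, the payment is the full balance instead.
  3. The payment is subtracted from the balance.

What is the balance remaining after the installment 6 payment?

$0.00

# | Opening | Interest | Payment | End bal
1 | $8,226.79 | $197.44 | $1,670.58 | $6,753.65
2 | $6,753.65 | $197.44 | $1,670.58 | $5,280.51
3 | $5,280.51 | $197.44 | $1,670.58 | $3,807.37
4 | $3,807.37 | $197.44 | $1,670.58 | $2,334.23
5 | $2,334.23 | $197.44 | $1,670.58 | $861.09
6 | $861.09 | $197.44 | $1,058.53 | $0.00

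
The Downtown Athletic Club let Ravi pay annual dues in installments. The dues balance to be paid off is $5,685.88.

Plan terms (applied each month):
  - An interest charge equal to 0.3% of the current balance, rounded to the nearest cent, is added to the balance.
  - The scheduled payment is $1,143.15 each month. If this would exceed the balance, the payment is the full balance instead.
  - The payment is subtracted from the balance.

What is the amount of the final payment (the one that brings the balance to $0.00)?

# | Opening | Interest | Payment | End bal
1 | $5,685.88 | $17.06 | $1,143.15 | $4,559.79
2 | $4,559.79 | $13.68 | $1,143.15 | $3,430.32
3 | $3,430.32 | $10.29 | $1,143.15 | $2,297.46
4 | $2,297.46 | $6.89 | $1,143.15 | $1,161.20
5 | $1,161.20 | $3.48 | $1,143.15 | $21.53
6 | $21.53 | $0.06 | $21.59 | $0.00

$21.59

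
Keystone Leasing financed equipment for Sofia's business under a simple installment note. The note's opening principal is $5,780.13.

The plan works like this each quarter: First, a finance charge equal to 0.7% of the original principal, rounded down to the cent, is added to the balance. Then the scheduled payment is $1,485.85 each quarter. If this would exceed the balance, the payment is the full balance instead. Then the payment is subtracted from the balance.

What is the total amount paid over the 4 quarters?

# | Opening | Interest | Payment | End bal
1 | $5,780.13 | $40.46 | $1,485.85 | $4,334.74
2 | $4,334.74 | $40.46 | $1,485.85 | $2,889.35
3 | $2,889.35 | $40.46 | $1,485.85 | $1,443.96
4 | $1,443.96 | $40.46 | $1,484.42 | $0.00
Total paid: $5,941.97

$5,941.97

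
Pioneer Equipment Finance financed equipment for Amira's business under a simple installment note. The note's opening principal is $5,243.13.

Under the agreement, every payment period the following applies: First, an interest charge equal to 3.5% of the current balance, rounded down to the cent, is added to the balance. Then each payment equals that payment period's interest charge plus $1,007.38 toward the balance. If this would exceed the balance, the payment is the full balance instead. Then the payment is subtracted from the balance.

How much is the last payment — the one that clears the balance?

Payment period 1: $5,243.13 +$183.50 interest = $5,426.63; pay $1,190.88 → $4,235.75
Payment period 2: $4,235.75 +$148.25 interest = $4,384.00; pay $1,155.63 → $3,228.37
Payment period 3: $3,228.37 +$112.99 interest = $3,341.36; pay $1,120.37 → $2,220.99
Payment period 4: $2,220.99 +$77.73 interest = $2,298.72; pay $1,085.11 → $1,213.61
Payment period 5: $1,213.61 +$42.47 interest = $1,256.08; pay $1,049.85 → $206.23
Payment period 6: $206.23 +$7.21 interest = $213.44; pay $213.44 → $0.00

$213.44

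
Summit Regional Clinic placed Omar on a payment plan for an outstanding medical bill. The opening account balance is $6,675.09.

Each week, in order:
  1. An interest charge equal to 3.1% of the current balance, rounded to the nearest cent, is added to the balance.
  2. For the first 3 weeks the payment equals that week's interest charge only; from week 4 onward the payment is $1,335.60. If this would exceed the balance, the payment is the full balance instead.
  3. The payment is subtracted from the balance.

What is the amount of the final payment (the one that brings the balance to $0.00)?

$691.63

Week 1: $6,675.09 +$206.93 interest = $6,882.02; pay $206.93 → $6,675.09
Week 2: $6,675.09 +$206.93 interest = $6,882.02; pay $206.93 → $6,675.09
Week 3: $6,675.09 +$206.93 interest = $6,882.02; pay $206.93 → $6,675.09
Week 4: $6,675.09 +$206.93 interest = $6,882.02; pay $1,335.60 → $5,546.42
Week 5: $5,546.42 +$171.94 interest = $5,718.36; pay $1,335.60 → $4,382.76
Week 6: $4,382.76 +$135.87 interest = $4,518.63; pay $1,335.60 → $3,183.03
Week 7: $3,183.03 +$98.67 interest = $3,281.70; pay $1,335.60 → $1,946.10
Week 8: $1,946.10 +$60.33 interest = $2,006.43; pay $1,335.60 → $670.83
Week 9: $670.83 +$20.80 interest = $691.63; pay $691.63 → $0.00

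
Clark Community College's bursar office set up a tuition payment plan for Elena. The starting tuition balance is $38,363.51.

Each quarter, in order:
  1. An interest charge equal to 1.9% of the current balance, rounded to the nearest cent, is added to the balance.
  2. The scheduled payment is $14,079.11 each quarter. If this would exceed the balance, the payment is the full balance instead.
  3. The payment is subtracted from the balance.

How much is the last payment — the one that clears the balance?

$11,626.23

Quarter 1: $38,363.51 +$728.91 interest = $39,092.42; pay $14,079.11 → $25,013.31
Quarter 2: $25,013.31 +$475.25 interest = $25,488.56; pay $14,079.11 → $11,409.45
Quarter 3: $11,409.45 +$216.78 interest = $11,626.23; pay $11,626.23 → $0.00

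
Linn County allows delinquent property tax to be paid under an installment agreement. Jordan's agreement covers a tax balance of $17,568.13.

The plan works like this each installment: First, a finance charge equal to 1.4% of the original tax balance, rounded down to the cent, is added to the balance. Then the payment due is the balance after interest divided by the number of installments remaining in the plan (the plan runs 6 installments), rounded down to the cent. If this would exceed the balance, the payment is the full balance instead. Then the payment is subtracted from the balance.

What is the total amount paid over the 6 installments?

$19,043.83

Installment 1: opening $17,568.13; interest $245.95 → $17,814.08; payment $2,969.01; balance $14,845.07
Installment 2: opening $14,845.07; interest $245.95 → $15,091.02; payment $3,018.20; balance $12,072.82
Installment 3: opening $12,072.82; interest $245.95 → $12,318.77; payment $3,079.69; balance $9,239.08
Installment 4: opening $9,239.08; interest $245.95 → $9,485.03; payment $3,161.67; balance $6,323.36
Installment 5: opening $6,323.36; interest $245.95 → $6,569.31; payment $3,284.65; balance $3,284.66
Installment 6: opening $3,284.66; interest $245.95 → $3,530.61; payment $3,530.61; balance $0.00
Total paid: $19,043.83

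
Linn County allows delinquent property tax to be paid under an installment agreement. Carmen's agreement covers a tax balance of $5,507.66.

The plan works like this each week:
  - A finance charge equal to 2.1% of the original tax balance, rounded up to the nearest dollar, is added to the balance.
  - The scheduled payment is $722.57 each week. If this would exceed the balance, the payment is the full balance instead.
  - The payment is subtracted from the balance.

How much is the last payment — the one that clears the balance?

Week 1: $5,507.66 +$116.00 interest = $5,623.66; pay $722.57 → $4,901.09
Week 2: $4,901.09 +$116.00 interest = $5,017.09; pay $722.57 → $4,294.52
Week 3: $4,294.52 +$116.00 interest = $4,410.52; pay $722.57 → $3,687.95
Week 4: $3,687.95 +$116.00 interest = $3,803.95; pay $722.57 → $3,081.38
Week 5: $3,081.38 +$116.00 interest = $3,197.38; pay $722.57 → $2,474.81
Week 6: $2,474.81 +$116.00 interest = $2,590.81; pay $722.57 → $1,868.24
Week 7: $1,868.24 +$116.00 interest = $1,984.24; pay $722.57 → $1,261.67
Week 8: $1,261.67 +$116.00 interest = $1,377.67; pay $722.57 → $655.10
Week 9: $655.10 +$116.00 interest = $771.10; pay $722.57 → $48.53
Week 10: $48.53 +$116.00 interest = $164.53; pay $164.53 → $0.00

$164.53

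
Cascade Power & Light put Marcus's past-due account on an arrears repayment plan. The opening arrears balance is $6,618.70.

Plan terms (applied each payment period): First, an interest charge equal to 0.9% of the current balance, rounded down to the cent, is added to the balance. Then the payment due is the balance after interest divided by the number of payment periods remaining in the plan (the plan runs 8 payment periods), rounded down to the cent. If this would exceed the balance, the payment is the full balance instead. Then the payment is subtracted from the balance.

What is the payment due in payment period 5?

Payment period 1: $6,618.70 +$59.56 interest = $6,678.26; pay $834.78 → $5,843.48
Payment period 2: $5,843.48 +$52.59 interest = $5,896.07; pay $842.29 → $5,053.78
Payment period 3: $5,053.78 +$45.48 interest = $5,099.26; pay $849.87 → $4,249.39
Payment period 4: $4,249.39 +$38.24 interest = $4,287.63; pay $857.52 → $3,430.11
Payment period 5: $3,430.11 +$30.87 interest = $3,460.98; pay $865.24 → $2,595.74

$865.24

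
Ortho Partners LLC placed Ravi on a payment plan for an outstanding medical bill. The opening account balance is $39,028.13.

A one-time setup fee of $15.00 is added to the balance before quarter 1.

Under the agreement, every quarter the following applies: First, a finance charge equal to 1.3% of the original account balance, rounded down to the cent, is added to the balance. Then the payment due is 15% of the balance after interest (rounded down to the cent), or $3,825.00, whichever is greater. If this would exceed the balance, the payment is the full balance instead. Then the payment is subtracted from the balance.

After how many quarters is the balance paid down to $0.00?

11

# | Opening | Interest | Payment | End bal
1 | $39,043.13 | $507.36 | $5,932.57 | $33,617.92
2 | $33,617.92 | $507.36 | $5,118.79 | $29,006.49
3 | $29,006.49 | $507.36 | $4,427.07 | $25,086.78
4 | $25,086.78 | $507.36 | $3,839.12 | $21,755.02
5 | $21,755.02 | $507.36 | $3,825.00 | $18,437.38
6 | $18,437.38 | $507.36 | $3,825.00 | $15,119.74
7 | $15,119.74 | $507.36 | $3,825.00 | $11,802.10
8 | $11,802.10 | $507.36 | $3,825.00 | $8,484.46
9 | $8,484.46 | $507.36 | $3,825.00 | $5,166.82
10 | $5,166.82 | $507.36 | $3,825.00 | $1,849.18
11 | $1,849.18 | $507.36 | $2,356.54 | $0.00
Balance reaches $0.00 in quarter 11.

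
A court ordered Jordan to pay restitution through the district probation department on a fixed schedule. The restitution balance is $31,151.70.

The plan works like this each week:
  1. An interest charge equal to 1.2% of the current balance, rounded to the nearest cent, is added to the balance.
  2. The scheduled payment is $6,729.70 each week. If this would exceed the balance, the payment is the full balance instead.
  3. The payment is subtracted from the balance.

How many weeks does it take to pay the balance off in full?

Week 1: $31,151.70 +$373.82 interest = $31,525.52; pay $6,729.70 → $24,795.82
Week 2: $24,795.82 +$297.55 interest = $25,093.37; pay $6,729.70 → $18,363.67
Week 3: $18,363.67 +$220.36 interest = $18,584.03; pay $6,729.70 → $11,854.33
Week 4: $11,854.33 +$142.25 interest = $11,996.58; pay $6,729.70 → $5,266.88
Week 5: $5,266.88 +$63.20 interest = $5,330.08; pay $5,330.08 → $0.00
Balance reaches $0.00 in week 5.

5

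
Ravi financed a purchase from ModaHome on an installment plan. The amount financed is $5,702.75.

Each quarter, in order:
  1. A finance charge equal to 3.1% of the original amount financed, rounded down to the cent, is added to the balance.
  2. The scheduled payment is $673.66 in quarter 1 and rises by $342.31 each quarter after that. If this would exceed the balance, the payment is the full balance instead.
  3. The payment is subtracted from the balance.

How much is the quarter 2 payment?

# | Opening | Interest | Payment | End bal
1 | $5,702.75 | $176.78 | $673.66 | $5,205.87
2 | $5,205.87 | $176.78 | $1,015.97 | $4,366.68

$1,015.97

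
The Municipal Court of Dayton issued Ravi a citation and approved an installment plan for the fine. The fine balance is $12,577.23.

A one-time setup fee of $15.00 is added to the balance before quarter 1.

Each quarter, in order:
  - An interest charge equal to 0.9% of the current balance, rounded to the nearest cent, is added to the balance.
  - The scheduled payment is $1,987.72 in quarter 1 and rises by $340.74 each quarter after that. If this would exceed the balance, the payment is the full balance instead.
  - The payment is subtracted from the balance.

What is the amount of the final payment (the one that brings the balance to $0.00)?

$2,962.53

# | Opening | Interest | Payment | End bal
1 | $12,592.23 | $113.33 | $1,987.72 | $10,717.84
2 | $10,717.84 | $96.46 | $2,328.46 | $8,485.84
3 | $8,485.84 | $76.37 | $2,669.20 | $5,893.01
4 | $5,893.01 | $53.04 | $3,009.94 | $2,936.11
5 | $2,936.11 | $26.42 | $2,962.53 | $0.00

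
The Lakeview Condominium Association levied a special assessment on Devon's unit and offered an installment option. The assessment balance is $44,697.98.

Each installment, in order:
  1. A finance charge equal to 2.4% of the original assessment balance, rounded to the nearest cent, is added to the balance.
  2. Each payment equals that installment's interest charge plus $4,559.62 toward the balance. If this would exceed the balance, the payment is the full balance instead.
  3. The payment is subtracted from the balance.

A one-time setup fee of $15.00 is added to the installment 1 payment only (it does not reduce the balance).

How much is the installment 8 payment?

$5,632.37

# | Opening | Interest | Payment | Fee | End bal
1 | $44,697.98 | $1,072.75 | $5,632.37 | $15.00 | $40,138.36
2 | $40,138.36 | $1,072.75 | $5,632.37 | — | $35,578.74
3 | $35,578.74 | $1,072.75 | $5,632.37 | — | $31,019.12
4 | $31,019.12 | $1,072.75 | $5,632.37 | — | $26,459.50
5 | $26,459.50 | $1,072.75 | $5,632.37 | — | $21,899.88
6 | $21,899.88 | $1,072.75 | $5,632.37 | — | $17,340.26
7 | $17,340.26 | $1,072.75 | $5,632.37 | — | $12,780.64
8 | $12,780.64 | $1,072.75 | $5,632.37 | — | $8,221.02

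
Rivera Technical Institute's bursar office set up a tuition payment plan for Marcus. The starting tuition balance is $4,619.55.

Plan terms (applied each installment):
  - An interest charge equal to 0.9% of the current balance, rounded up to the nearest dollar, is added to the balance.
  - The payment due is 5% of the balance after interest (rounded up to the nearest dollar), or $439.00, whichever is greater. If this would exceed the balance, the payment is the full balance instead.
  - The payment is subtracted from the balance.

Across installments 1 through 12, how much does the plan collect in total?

Installment 1: $4,619.55 +$42.00 interest = $4,661.55; pay $439.00 → $4,222.55
Installment 2: $4,222.55 +$39.00 interest = $4,261.55; pay $439.00 → $3,822.55
Installment 3: $3,822.55 +$35.00 interest = $3,857.55; pay $439.00 → $3,418.55
Installment 4: $3,418.55 +$31.00 interest = $3,449.55; pay $439.00 → $3,010.55
Installment 5: $3,010.55 +$28.00 interest = $3,038.55; pay $439.00 → $2,599.55
Installment 6: $2,599.55 +$24.00 interest = $2,623.55; pay $439.00 → $2,184.55
Installment 7: $2,184.55 +$20.00 interest = $2,204.55; pay $439.00 → $1,765.55
Installment 8: $1,765.55 +$16.00 interest = $1,781.55; pay $439.00 → $1,342.55
Installment 9: $1,342.55 +$13.00 interest = $1,355.55; pay $439.00 → $916.55
Installment 10: $916.55 +$9.00 interest = $925.55; pay $439.00 → $486.55
Installment 11: $486.55 +$5.00 interest = $491.55; pay $439.00 → $52.55
Installment 12: $52.55 +$1.00 interest = $53.55; pay $53.55 → $0.00
Total paid: $4,882.55

$4,882.55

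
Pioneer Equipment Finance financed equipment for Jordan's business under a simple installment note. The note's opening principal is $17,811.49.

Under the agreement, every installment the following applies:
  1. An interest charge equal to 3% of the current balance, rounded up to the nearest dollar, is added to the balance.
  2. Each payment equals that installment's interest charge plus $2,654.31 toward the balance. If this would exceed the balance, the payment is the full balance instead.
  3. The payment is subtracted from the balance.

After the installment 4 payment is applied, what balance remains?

# | Opening | Interest | Payment | End bal
1 | $17,811.49 | $535.00 | $3,189.31 | $15,157.18
2 | $15,157.18 | $455.00 | $3,109.31 | $12,502.87
3 | $12,502.87 | $376.00 | $3,030.31 | $9,848.56
4 | $9,848.56 | $296.00 | $2,950.31 | $7,194.25

$7,194.25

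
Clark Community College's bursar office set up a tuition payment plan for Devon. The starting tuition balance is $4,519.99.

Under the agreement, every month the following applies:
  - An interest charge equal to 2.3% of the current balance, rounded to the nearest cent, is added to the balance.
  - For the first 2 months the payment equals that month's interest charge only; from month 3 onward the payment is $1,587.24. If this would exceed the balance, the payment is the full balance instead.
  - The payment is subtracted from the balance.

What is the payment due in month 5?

$1,554.25

Month 1: $4,519.99 +$103.96 interest = $4,623.95; pay $103.96 → $4,519.99
Month 2: $4,519.99 +$103.96 interest = $4,623.95; pay $103.96 → $4,519.99
Month 3: $4,519.99 +$103.96 interest = $4,623.95; pay $1,587.24 → $3,036.71
Month 4: $3,036.71 +$69.84 interest = $3,106.55; pay $1,587.24 → $1,519.31
Month 5: $1,519.31 +$34.94 interest = $1,554.25; pay $1,554.25 → $0.00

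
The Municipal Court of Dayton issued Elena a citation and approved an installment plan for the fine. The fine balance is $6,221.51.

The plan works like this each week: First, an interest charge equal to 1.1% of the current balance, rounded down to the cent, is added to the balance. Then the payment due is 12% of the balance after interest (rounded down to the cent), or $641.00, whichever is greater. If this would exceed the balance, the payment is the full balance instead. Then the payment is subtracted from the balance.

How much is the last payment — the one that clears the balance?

Week 1: $6,221.51 +$68.43 interest = $6,289.94; pay $754.79 → $5,535.15
Week 2: $5,535.15 +$60.88 interest = $5,596.03; pay $671.52 → $4,924.51
Week 3: $4,924.51 +$54.16 interest = $4,978.67; pay $641.00 → $4,337.67
Week 4: $4,337.67 +$47.71 interest = $4,385.38; pay $641.00 → $3,744.38
Week 5: $3,744.38 +$41.18 interest = $3,785.56; pay $641.00 → $3,144.56
Week 6: $3,144.56 +$34.59 interest = $3,179.15; pay $641.00 → $2,538.15
Week 7: $2,538.15 +$27.91 interest = $2,566.06; pay $641.00 → $1,925.06
Week 8: $1,925.06 +$21.17 interest = $1,946.23; pay $641.00 → $1,305.23
Week 9: $1,305.23 +$14.35 interest = $1,319.58; pay $641.00 → $678.58
Week 10: $678.58 +$7.46 interest = $686.04; pay $641.00 → $45.04
Week 11: $45.04 +$0.49 interest = $45.53; pay $45.53 → $0.00

$45.53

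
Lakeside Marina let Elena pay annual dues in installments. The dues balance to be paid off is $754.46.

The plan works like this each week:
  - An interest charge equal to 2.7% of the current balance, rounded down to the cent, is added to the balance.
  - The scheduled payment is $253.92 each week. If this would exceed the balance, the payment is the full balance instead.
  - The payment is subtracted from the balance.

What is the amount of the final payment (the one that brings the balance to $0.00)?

$35.64

Week 1: opening $754.46; interest $20.37 → $774.83; payment $253.92; balance $520.91
Week 2: opening $520.91; interest $14.06 → $534.97; payment $253.92; balance $281.05
Week 3: opening $281.05; interest $7.58 → $288.63; payment $253.92; balance $34.71
Week 4: opening $34.71; interest $0.93 → $35.64; payment $35.64; balance $0.00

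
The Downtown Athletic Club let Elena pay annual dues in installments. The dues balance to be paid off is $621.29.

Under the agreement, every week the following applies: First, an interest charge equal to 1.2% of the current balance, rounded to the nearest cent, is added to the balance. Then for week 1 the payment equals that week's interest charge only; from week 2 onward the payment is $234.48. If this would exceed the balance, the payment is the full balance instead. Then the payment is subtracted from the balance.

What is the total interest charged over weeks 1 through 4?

$21.62

Week 1: $621.29 +$7.46 interest = $628.75; pay $7.46 → $621.29
Week 2: $621.29 +$7.46 interest = $628.75; pay $234.48 → $394.27
Week 3: $394.27 +$4.73 interest = $399.00; pay $234.48 → $164.52
Week 4: $164.52 +$1.97 interest = $166.49; pay $166.49 → $0.00
Total interest: $7.46 + $7.46 + $4.73 + $1.97 = $21.62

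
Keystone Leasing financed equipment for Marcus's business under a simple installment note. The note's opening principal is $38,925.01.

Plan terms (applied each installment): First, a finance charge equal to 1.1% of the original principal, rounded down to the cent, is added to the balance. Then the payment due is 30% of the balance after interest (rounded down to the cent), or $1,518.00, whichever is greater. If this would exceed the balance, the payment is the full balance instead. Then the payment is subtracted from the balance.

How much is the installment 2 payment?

# | Opening | Interest | Payment | End bal
1 | $38,925.01 | $428.17 | $11,805.95 | $27,547.23
2 | $27,547.23 | $428.17 | $8,392.62 | $19,582.78

$8,392.62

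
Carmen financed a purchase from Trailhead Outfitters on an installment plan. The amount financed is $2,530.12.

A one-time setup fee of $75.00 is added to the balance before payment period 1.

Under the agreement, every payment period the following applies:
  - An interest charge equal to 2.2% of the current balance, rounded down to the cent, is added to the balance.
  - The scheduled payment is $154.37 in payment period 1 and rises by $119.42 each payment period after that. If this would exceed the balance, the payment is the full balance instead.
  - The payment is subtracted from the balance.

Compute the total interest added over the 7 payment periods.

$260.62

# | Opening | Interest | Payment | End bal
1 | $2,605.12 | $57.31 | $154.37 | $2,508.06
2 | $2,508.06 | $55.17 | $273.79 | $2,289.44
3 | $2,289.44 | $50.36 | $393.21 | $1,946.59
4 | $1,946.59 | $42.82 | $512.63 | $1,476.78
5 | $1,476.78 | $32.48 | $632.05 | $877.21
6 | $877.21 | $19.29 | $751.47 | $145.03
7 | $145.03 | $3.19 | $148.22 | $0.00
Total interest: $57.31 + $55.17 + $50.36 + $42.82 + $32.48 + $19.29 + $3.19 = $260.62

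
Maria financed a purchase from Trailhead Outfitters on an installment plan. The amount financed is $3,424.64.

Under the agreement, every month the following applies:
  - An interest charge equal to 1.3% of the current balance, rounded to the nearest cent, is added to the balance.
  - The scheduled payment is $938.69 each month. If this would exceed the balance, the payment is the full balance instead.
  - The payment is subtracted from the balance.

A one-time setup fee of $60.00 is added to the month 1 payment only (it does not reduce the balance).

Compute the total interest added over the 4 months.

Month 1: opening $3,424.64; interest $44.52 → $3,469.16; payment $938.69 (+ $60.00 fee); balance $2,530.47
Month 2: opening $2,530.47; interest $32.90 → $2,563.37; payment $938.69; balance $1,624.68
Month 3: opening $1,624.68; interest $21.12 → $1,645.80; payment $938.69; balance $707.11
Month 4: opening $707.11; interest $9.19 → $716.30; payment $716.30; balance $0.00
Total interest: $44.52 + $32.90 + $21.12 + $9.19 = $107.73

$107.73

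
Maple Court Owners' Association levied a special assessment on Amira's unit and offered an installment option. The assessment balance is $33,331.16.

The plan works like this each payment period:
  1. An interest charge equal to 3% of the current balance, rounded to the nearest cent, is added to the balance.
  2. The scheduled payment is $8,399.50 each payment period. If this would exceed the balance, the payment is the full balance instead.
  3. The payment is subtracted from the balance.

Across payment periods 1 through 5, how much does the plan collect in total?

$36,043.36

Payment period 1: opening $33,331.16; interest $999.93 → $34,331.09; payment $8,399.50; balance $25,931.59
Payment period 2: opening $25,931.59; interest $777.95 → $26,709.54; payment $8,399.50; balance $18,310.04
Payment period 3: opening $18,310.04; interest $549.30 → $18,859.34; payment $8,399.50; balance $10,459.84
Payment period 4: opening $10,459.84; interest $313.80 → $10,773.64; payment $8,399.50; balance $2,374.14
Payment period 5: opening $2,374.14; interest $71.22 → $2,445.36; payment $2,445.36; balance $0.00
Total paid: $36,043.36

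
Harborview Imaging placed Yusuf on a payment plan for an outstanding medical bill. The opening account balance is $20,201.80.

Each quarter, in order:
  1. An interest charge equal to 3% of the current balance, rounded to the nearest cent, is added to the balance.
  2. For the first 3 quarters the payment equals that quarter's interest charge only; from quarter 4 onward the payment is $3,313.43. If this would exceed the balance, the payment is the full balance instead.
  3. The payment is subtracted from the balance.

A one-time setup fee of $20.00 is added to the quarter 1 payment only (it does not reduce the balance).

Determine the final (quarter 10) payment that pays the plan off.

Quarter 1: opening $20,201.80; interest $606.05 → $20,807.85; payment $606.05 (+ $20.00 fee); balance $20,201.80
Quarter 2: opening $20,201.80; interest $606.05 → $20,807.85; payment $606.05; balance $20,201.80
Quarter 3: opening $20,201.80; interest $606.05 → $20,807.85; payment $606.05; balance $20,201.80
Quarter 4: opening $20,201.80; interest $606.05 → $20,807.85; payment $3,313.43; balance $17,494.42
Quarter 5: opening $17,494.42; interest $524.83 → $18,019.25; payment $3,313.43; balance $14,705.82
Quarter 6: opening $14,705.82; interest $441.17 → $15,146.99; payment $3,313.43; balance $11,833.56
Quarter 7: opening $11,833.56; interest $355.01 → $12,188.57; payment $3,313.43; balance $8,875.14
Quarter 8: opening $8,875.14; interest $266.25 → $9,141.39; payment $3,313.43; balance $5,827.96
Quarter 9: opening $5,827.96; interest $174.84 → $6,002.80; payment $3,313.43; balance $2,689.37
Quarter 10: opening $2,689.37; interest $80.68 → $2,770.05; payment $2,770.05; balance $0.00

$2,770.05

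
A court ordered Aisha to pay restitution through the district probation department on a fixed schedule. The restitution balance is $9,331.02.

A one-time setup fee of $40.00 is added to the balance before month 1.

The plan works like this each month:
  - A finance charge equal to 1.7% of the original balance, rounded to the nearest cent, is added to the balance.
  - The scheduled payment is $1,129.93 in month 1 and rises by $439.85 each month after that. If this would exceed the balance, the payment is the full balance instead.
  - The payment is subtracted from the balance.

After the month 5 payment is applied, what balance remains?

$116.02

Month 1: $9,371.02 +$158.63 interest = $9,529.65; pay $1,129.93 → $8,399.72
Month 2: $8,399.72 +$158.63 interest = $8,558.35; pay $1,569.78 → $6,988.57
Month 3: $6,988.57 +$158.63 interest = $7,147.20; pay $2,009.63 → $5,137.57
Month 4: $5,137.57 +$158.63 interest = $5,296.20; pay $2,449.48 → $2,846.72
Month 5: $2,846.72 +$158.63 interest = $3,005.35; pay $2,889.33 → $116.02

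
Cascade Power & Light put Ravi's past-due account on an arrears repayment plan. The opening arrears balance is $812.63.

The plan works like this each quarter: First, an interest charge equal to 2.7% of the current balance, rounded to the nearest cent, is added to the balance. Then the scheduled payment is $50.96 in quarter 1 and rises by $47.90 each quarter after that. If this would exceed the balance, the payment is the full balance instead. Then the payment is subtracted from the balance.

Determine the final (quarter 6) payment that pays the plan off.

$171.90

Quarter 1: opening $812.63; interest $21.94 → $834.57; payment $50.96; balance $783.61
Quarter 2: opening $783.61; interest $21.16 → $804.77; payment $98.86; balance $705.91
Quarter 3: opening $705.91; interest $19.06 → $724.97; payment $146.76; balance $578.21
Quarter 4: opening $578.21; interest $15.61 → $593.82; payment $194.66; balance $399.16
Quarter 5: opening $399.16; interest $10.78 → $409.94; payment $242.56; balance $167.38
Quarter 6: opening $167.38; interest $4.52 → $171.90; payment $171.90; balance $0.00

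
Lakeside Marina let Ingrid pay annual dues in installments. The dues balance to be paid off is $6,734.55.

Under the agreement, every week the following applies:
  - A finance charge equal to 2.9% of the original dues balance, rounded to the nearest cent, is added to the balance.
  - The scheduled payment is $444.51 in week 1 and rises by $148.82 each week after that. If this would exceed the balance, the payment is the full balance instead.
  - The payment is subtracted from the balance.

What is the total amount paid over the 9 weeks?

Week 1: $6,734.55 +$195.30 interest = $6,929.85; pay $444.51 → $6,485.34
Week 2: $6,485.34 +$195.30 interest = $6,680.64; pay $593.33 → $6,087.31
Week 3: $6,087.31 +$195.30 interest = $6,282.61; pay $742.15 → $5,540.46
Week 4: $5,540.46 +$195.30 interest = $5,735.76; pay $890.97 → $4,844.79
Week 5: $4,844.79 +$195.30 interest = $5,040.09; pay $1,039.79 → $4,000.30
Week 6: $4,000.30 +$195.30 interest = $4,195.60; pay $1,188.61 → $3,006.99
Week 7: $3,006.99 +$195.30 interest = $3,202.29; pay $1,337.43 → $1,864.86
Week 8: $1,864.86 +$195.30 interest = $2,060.16; pay $1,486.25 → $573.91
Week 9: $573.91 +$195.30 interest = $769.21; pay $769.21 → $0.00
Total paid: $8,492.25

$8,492.25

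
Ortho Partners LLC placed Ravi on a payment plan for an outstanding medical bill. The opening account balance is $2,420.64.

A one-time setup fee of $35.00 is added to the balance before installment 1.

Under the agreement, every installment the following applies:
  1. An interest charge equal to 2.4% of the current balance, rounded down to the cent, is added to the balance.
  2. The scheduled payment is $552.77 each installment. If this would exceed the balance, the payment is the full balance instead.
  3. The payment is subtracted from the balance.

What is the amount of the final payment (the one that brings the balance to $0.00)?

Installment 1: $2,455.64 +$58.93 interest = $2,514.57; pay $552.77 → $1,961.80
Installment 2: $1,961.80 +$47.08 interest = $2,008.88; pay $552.77 → $1,456.11
Installment 3: $1,456.11 +$34.94 interest = $1,491.05; pay $552.77 → $938.28
Installment 4: $938.28 +$22.51 interest = $960.79; pay $552.77 → $408.02
Installment 5: $408.02 +$9.79 interest = $417.81; pay $417.81 → $0.00

$417.81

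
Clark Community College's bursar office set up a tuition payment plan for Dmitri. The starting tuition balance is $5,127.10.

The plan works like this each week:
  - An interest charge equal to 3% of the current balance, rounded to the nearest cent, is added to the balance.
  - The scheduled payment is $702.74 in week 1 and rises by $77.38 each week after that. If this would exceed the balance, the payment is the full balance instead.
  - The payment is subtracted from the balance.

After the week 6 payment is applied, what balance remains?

# | Opening | Interest | Payment | End bal
1 | $5,127.10 | $153.81 | $702.74 | $4,578.17
2 | $4,578.17 | $137.35 | $780.12 | $3,935.40
3 | $3,935.40 | $118.06 | $857.50 | $3,195.96
4 | $3,195.96 | $95.88 | $934.88 | $2,356.96
5 | $2,356.96 | $70.71 | $1,012.26 | $1,415.41
6 | $1,415.41 | $42.46 | $1,089.64 | $368.23

$368.23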